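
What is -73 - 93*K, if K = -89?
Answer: 8204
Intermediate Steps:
-73 - 93*K = -73 - 93*(-89) = -73 + 8277 = 8204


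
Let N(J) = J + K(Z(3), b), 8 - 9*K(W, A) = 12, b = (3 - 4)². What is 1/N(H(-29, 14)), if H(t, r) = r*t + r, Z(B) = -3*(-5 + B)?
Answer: -9/3532 ≈ -0.0025481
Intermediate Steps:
Z(B) = 15 - 3*B
b = 1 (b = (-1)² = 1)
K(W, A) = -4/9 (K(W, A) = 8/9 - ⅑*12 = 8/9 - 4/3 = -4/9)
H(t, r) = r + r*t
N(J) = -4/9 + J (N(J) = J - 4/9 = -4/9 + J)
1/N(H(-29, 14)) = 1/(-4/9 + 14*(1 - 29)) = 1/(-4/9 + 14*(-28)) = 1/(-4/9 - 392) = 1/(-3532/9) = -9/3532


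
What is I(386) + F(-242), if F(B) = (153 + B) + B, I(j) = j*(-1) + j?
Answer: -331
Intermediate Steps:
I(j) = 0 (I(j) = -j + j = 0)
F(B) = 153 + 2*B
I(386) + F(-242) = 0 + (153 + 2*(-242)) = 0 + (153 - 484) = 0 - 331 = -331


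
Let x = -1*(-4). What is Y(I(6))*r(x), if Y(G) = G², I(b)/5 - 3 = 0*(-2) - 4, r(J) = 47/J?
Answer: 1175/4 ≈ 293.75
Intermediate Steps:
x = 4
I(b) = -5 (I(b) = 15 + 5*(0*(-2) - 4) = 15 + 5*(0 - 4) = 15 + 5*(-4) = 15 - 20 = -5)
Y(I(6))*r(x) = (-5)²*(47/4) = 25*(47*(¼)) = 25*(47/4) = 1175/4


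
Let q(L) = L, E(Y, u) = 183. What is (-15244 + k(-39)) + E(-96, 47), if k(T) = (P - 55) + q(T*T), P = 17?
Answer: -13578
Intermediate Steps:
k(T) = -38 + T² (k(T) = (17 - 55) + T*T = -38 + T²)
(-15244 + k(-39)) + E(-96, 47) = (-15244 + (-38 + (-39)²)) + 183 = (-15244 + (-38 + 1521)) + 183 = (-15244 + 1483) + 183 = -13761 + 183 = -13578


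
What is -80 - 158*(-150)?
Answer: 23620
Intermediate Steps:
-80 - 158*(-150) = -80 + 23700 = 23620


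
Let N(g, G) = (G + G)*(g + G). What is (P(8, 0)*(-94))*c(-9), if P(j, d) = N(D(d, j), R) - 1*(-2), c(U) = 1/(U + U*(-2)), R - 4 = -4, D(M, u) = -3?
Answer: -188/9 ≈ -20.889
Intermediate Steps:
R = 0 (R = 4 - 4 = 0)
N(g, G) = 2*G*(G + g) (N(g, G) = (2*G)*(G + g) = 2*G*(G + g))
c(U) = -1/U (c(U) = 1/(U - 2*U) = 1/(-U) = -1/U)
P(j, d) = 2 (P(j, d) = 2*0*(0 - 3) - 1*(-2) = 2*0*(-3) + 2 = 0 + 2 = 2)
(P(8, 0)*(-94))*c(-9) = (2*(-94))*(-1/(-9)) = -(-188)*(-1)/9 = -188*⅑ = -188/9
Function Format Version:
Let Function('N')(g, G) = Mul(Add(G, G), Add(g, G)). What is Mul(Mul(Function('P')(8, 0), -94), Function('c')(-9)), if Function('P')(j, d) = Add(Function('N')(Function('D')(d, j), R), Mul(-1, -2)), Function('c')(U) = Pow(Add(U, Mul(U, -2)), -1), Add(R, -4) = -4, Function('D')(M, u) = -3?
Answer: Rational(-188, 9) ≈ -20.889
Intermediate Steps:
R = 0 (R = Add(4, -4) = 0)
Function('N')(g, G) = Mul(2, G, Add(G, g)) (Function('N')(g, G) = Mul(Mul(2, G), Add(G, g)) = Mul(2, G, Add(G, g)))
Function('c')(U) = Mul(-1, Pow(U, -1)) (Function('c')(U) = Pow(Add(U, Mul(-2, U)), -1) = Pow(Mul(-1, U), -1) = Mul(-1, Pow(U, -1)))
Function('P')(j, d) = 2 (Function('P')(j, d) = Add(Mul(2, 0, Add(0, -3)), Mul(-1, -2)) = Add(Mul(2, 0, -3), 2) = Add(0, 2) = 2)
Mul(Mul(Function('P')(8, 0), -94), Function('c')(-9)) = Mul(Mul(2, -94), Mul(-1, Pow(-9, -1))) = Mul(-188, Mul(-1, Rational(-1, 9))) = Mul(-188, Rational(1, 9)) = Rational(-188, 9)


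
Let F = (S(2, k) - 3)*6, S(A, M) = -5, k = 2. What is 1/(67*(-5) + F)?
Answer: -1/383 ≈ -0.0026110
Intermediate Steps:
F = -48 (F = (-5 - 3)*6 = -8*6 = -48)
1/(67*(-5) + F) = 1/(67*(-5) - 48) = 1/(-335 - 48) = 1/(-383) = -1/383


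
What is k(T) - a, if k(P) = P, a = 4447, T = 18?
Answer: -4429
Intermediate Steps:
k(T) - a = 18 - 1*4447 = 18 - 4447 = -4429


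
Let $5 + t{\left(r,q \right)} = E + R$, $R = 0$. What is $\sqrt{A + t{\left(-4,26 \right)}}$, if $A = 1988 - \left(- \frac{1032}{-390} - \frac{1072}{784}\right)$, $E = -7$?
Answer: $\frac{\sqrt{408816655}}{455} \approx 44.438$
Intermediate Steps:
$t{\left(r,q \right)} = -12$ ($t{\left(r,q \right)} = -5 + \left(-7 + 0\right) = -5 - 7 = -12$)
$A = \frac{6327707}{3185}$ ($A = 1988 - \left(\left(-1032\right) \left(- \frac{1}{390}\right) - \frac{67}{49}\right) = 1988 - \left(\frac{172}{65} - \frac{67}{49}\right) = 1988 - \frac{4073}{3185} = \frac{6327707}{3185} \approx 1986.7$)
$\sqrt{A + t{\left(-4,26 \right)}} = \sqrt{\frac{6327707}{3185} - 12} = \sqrt{\frac{6289487}{3185}} = \frac{\sqrt{408816655}}{455}$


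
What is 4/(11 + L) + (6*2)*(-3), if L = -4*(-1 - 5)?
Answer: -1256/35 ≈ -35.886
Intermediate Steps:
L = 24 (L = -4*(-6) = 24)
4/(11 + L) + (6*2)*(-3) = 4/(11 + 24) + (6*2)*(-3) = 4/35 + 12*(-3) = (1/35)*4 - 36 = 4/35 - 36 = -1256/35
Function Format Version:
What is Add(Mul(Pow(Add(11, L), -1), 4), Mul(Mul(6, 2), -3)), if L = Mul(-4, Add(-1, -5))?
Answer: Rational(-1256, 35) ≈ -35.886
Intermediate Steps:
L = 24 (L = Mul(-4, -6) = 24)
Add(Mul(Pow(Add(11, L), -1), 4), Mul(Mul(6, 2), -3)) = Add(Mul(Pow(Add(11, 24), -1), 4), Mul(Mul(6, 2), -3)) = Add(Mul(Pow(35, -1), 4), Mul(12, -3)) = Add(Mul(Rational(1, 35), 4), -36) = Add(Rational(4, 35), -36) = Rational(-1256, 35)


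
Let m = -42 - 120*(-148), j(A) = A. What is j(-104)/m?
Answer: -52/8859 ≈ -0.0058697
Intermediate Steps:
m = 17718 (m = -42 + 17760 = 17718)
j(-104)/m = -104/17718 = -104*1/17718 = -52/8859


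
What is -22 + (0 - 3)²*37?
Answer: 311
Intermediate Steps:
-22 + (0 - 3)²*37 = -22 + (-3)²*37 = -22 + 9*37 = -22 + 333 = 311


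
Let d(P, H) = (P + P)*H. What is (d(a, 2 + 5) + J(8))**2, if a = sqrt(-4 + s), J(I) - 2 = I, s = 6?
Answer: 492 + 280*sqrt(2) ≈ 887.98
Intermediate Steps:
J(I) = 2 + I
a = sqrt(2) (a = sqrt(-4 + 6) = sqrt(2) ≈ 1.4142)
d(P, H) = 2*H*P (d(P, H) = (2*P)*H = 2*H*P)
(d(a, 2 + 5) + J(8))**2 = (2*(2 + 5)*sqrt(2) + (2 + 8))**2 = (2*7*sqrt(2) + 10)**2 = (14*sqrt(2) + 10)**2 = (10 + 14*sqrt(2))**2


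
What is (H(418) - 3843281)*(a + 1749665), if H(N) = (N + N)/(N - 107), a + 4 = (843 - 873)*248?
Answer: -2082406297171655/311 ≈ -6.6958e+12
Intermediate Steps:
a = -7444 (a = -4 + (843 - 873)*248 = -4 - 30*248 = -4 - 7440 = -7444)
H(N) = 2*N/(-107 + N) (H(N) = (2*N)/(-107 + N) = 2*N/(-107 + N))
(H(418) - 3843281)*(a + 1749665) = (2*418/(-107 + 418) - 3843281)*(-7444 + 1749665) = (2*418/311 - 3843281)*1742221 = (2*418*(1/311) - 3843281)*1742221 = (836/311 - 3843281)*1742221 = -1195259555/311*1742221 = -2082406297171655/311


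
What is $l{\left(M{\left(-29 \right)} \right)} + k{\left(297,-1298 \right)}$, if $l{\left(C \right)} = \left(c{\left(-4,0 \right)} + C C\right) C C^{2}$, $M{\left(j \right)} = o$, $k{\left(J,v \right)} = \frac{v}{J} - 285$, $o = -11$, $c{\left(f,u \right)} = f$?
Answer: $- \frac{4212442}{27} \approx -1.5602 \cdot 10^{5}$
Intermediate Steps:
$k{\left(J,v \right)} = -285 + \frac{v}{J}$ ($k{\left(J,v \right)} = \frac{v}{J} - 285 = -285 + \frac{v}{J}$)
$M{\left(j \right)} = -11$
$l{\left(C \right)} = C^{3} \left(-4 + C^{2}\right)$ ($l{\left(C \right)} = \left(-4 + C C\right) C C^{2} = \left(-4 + C^{2}\right) C C^{2} = C \left(-4 + C^{2}\right) C^{2} = C^{3} \left(-4 + C^{2}\right)$)
$l{\left(M{\left(-29 \right)} \right)} + k{\left(297,-1298 \right)} = \left(-11\right)^{3} \left(-4 + \left(-11\right)^{2}\right) - \left(285 + \frac{1298}{297}\right) = - 1331 \left(-4 + 121\right) - \frac{7813}{27} = \left(-1331\right) 117 - \frac{7813}{27} = -155727 - \frac{7813}{27} = - \frac{4212442}{27}$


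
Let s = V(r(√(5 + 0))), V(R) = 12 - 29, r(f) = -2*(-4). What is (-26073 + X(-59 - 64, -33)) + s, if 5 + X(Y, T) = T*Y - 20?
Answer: -22056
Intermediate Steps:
r(f) = 8
X(Y, T) = -25 + T*Y (X(Y, T) = -5 + (T*Y - 20) = -5 + (-20 + T*Y) = -25 + T*Y)
V(R) = -17
s = -17
(-26073 + X(-59 - 64, -33)) + s = (-26073 + (-25 - 33*(-59 - 64))) - 17 = (-26073 + (-25 - 33*(-123))) - 17 = (-26073 + (-25 + 4059)) - 17 = (-26073 + 4034) - 17 = -22039 - 17 = -22056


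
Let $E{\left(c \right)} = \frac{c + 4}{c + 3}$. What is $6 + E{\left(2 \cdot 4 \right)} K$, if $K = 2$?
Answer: $\frac{90}{11} \approx 8.1818$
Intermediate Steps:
$E{\left(c \right)} = \frac{4 + c}{3 + c}$
$6 + E{\left(2 \cdot 4 \right)} K = 6 + \frac{4 + 2 \cdot 4}{3 + 2 \cdot 4} \cdot 2 = 6 + \frac{4 + 8}{3 + 8} \cdot 2 = 6 + \frac{1}{11} \cdot 12 \cdot 2 = 6 + \frac{12}{11} \cdot 2 = 6 + \frac{24}{11} = \frac{90}{11}$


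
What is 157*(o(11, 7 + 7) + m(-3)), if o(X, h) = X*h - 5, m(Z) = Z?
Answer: 22922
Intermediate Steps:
o(X, h) = -5 + X*h
157*(o(11, 7 + 7) + m(-3)) = 157*((-5 + 11*(7 + 7)) - 3) = 157*((-5 + 11*14) - 3) = 157*((-5 + 154) - 3) = 157*(149 - 3) = 157*146 = 22922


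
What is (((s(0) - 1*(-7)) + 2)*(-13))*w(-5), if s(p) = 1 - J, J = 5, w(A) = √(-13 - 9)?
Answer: -65*I*√22 ≈ -304.88*I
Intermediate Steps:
w(A) = I*√22 (w(A) = √(-22) = I*√22)
s(p) = -4 (s(p) = 1 - 1*5 = 1 - 5 = -4)
(((s(0) - 1*(-7)) + 2)*(-13))*w(-5) = (((-4 - 1*(-7)) + 2)*(-13))*(I*√22) = (((-4 + 7) + 2)*(-13))*(I*√22) = ((3 + 2)*(-13))*(I*√22) = (5*(-13))*(I*√22) = -65*I*√22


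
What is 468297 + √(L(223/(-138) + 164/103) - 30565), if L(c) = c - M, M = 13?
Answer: 468297 + I*√6177916516206/14214 ≈ 4.683e+5 + 174.87*I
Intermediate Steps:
L(c) = -13 + c (L(c) = c - 1*13 = c - 13 = -13 + c)
468297 + √(L(223/(-138) + 164/103) - 30565) = 468297 + √((-13 + (223/(-138) + 164/103)) - 30565) = 468297 + √((-13 + (223*(-1/138) + 164*(1/103))) - 30565) = 468297 + √((-13 + (-223/138 + 164/103)) - 30565) = 468297 + √((-13 - 337/14214) - 30565) = 468297 + √(-185119/14214 - 30565) = 468297 + √(-434636029/14214) = 468297 + I*√6177916516206/14214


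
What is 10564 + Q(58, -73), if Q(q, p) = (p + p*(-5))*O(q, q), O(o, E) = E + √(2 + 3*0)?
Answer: 27500 + 292*√2 ≈ 27913.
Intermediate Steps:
O(o, E) = E + √2 (O(o, E) = E + √(2 + 0) = E + √2)
Q(q, p) = -4*p*(q + √2) (Q(q, p) = (p + p*(-5))*(q + √2) = (p - 5*p)*(q + √2) = (-4*p)*(q + √2) = -4*p*(q + √2))
10564 + Q(58, -73) = 10564 - 4*(-73)*(58 + √2) = 10564 + (16936 + 292*√2) = 27500 + 292*√2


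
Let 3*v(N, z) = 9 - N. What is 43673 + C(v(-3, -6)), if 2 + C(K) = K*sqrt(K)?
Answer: 43679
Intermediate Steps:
v(N, z) = 3 - N/3 (v(N, z) = (9 - N)/3 = 3 - N/3)
C(K) = -2 + K**(3/2) (C(K) = -2 + K*sqrt(K) = -2 + K**(3/2))
43673 + C(v(-3, -6)) = 43673 + (-2 + (3 - 1/3*(-3))**(3/2)) = 43673 + (-2 + (3 + 1)**(3/2)) = 43673 + (-2 + 4**(3/2)) = 43673 + (-2 + 8) = 43673 + 6 = 43679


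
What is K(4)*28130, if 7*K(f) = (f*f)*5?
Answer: 2250400/7 ≈ 3.2149e+5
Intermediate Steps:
K(f) = 5*f²/7 (K(f) = ((f*f)*5)/7 = (f²*5)/7 = (5*f²)/7 = 5*f²/7)
K(4)*28130 = ((5/7)*4²)*28130 = ((5/7)*16)*28130 = (80/7)*28130 = 2250400/7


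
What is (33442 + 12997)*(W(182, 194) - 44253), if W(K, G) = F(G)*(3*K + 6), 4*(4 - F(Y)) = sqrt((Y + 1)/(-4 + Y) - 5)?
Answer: -1952527755 - 3204291*I*sqrt(5738)/19 ≈ -1.9525e+9 - 1.2775e+7*I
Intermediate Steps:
F(Y) = 4 - sqrt(-5 + (1 + Y)/(-4 + Y))/4 (F(Y) = 4 - sqrt((Y + 1)/(-4 + Y) - 5)/4 = 4 - sqrt((1 + Y)/(-4 + Y) - 5)/4 = 4 - sqrt(-5 + (1 + Y)/(-4 + Y))/4)
W(K, G) = (4 - sqrt(-(-21 + 4*G)/(-4 + G))/4)*(6 + 3*K) (W(K, G) = (4 - sqrt(-(-21 + 4*G)/(-4 + G))/4)*(3*K + 6) = (4 - sqrt(-(-21 + 4*G)/(-4 + G))/4)*(6 + 3*K))
(33442 + 12997)*(W(182, 194) - 44253) = (33442 + 12997)*(-3*(-16 + sqrt(-(-21 + 4*194)/(-4 + 194)))*(2 + 182)/4 - 44253) = 46439*(-3/4*(-16 + sqrt(-1*(-21 + 776)/190))*184 - 44253) = 46439*(-3/4*(-16 + sqrt(-1*1/190*755))*184 - 44253) = 46439*(-3/4*(-16 + sqrt(-151/38))*184 - 44253) = 46439*(-3/4*(-16 + I*sqrt(5738)/38)*184 - 44253) = 46439*((2208 - 69*I*sqrt(5738)/19) - 44253) = 46439*(-42045 - 69*I*sqrt(5738)/19) = -1952527755 - 3204291*I*sqrt(5738)/19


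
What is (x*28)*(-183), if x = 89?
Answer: -456036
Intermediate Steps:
(x*28)*(-183) = (89*28)*(-183) = 2492*(-183) = -456036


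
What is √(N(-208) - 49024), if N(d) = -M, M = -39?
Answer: I*√48985 ≈ 221.33*I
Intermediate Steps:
N(d) = 39 (N(d) = -1*(-39) = 39)
√(N(-208) - 49024) = √(39 - 49024) = √(-48985) = I*√48985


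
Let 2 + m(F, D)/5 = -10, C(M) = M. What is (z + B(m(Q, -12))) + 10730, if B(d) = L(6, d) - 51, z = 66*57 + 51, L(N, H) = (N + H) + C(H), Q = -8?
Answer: 14378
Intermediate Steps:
m(F, D) = -60 (m(F, D) = -10 + 5*(-10) = -10 - 50 = -60)
L(N, H) = N + 2*H (L(N, H) = (N + H) + H = (H + N) + H = N + 2*H)
z = 3813 (z = 3762 + 51 = 3813)
B(d) = -45 + 2*d (B(d) = (6 + 2*d) - 51 = -45 + 2*d)
(z + B(m(Q, -12))) + 10730 = (3813 + (-45 + 2*(-60))) + 10730 = (3813 + (-45 - 120)) + 10730 = (3813 - 165) + 10730 = 3648 + 10730 = 14378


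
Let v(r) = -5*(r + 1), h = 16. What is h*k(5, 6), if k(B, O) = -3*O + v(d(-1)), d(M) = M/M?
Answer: -448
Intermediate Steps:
d(M) = 1
v(r) = -5 - 5*r (v(r) = -5*(1 + r) = -5 - 5*r)
k(B, O) = -10 - 3*O (k(B, O) = -3*O + (-5 - 5*1) = -3*O + (-5 - 5) = -3*O - 10 = -10 - 3*O)
h*k(5, 6) = 16*(-10 - 3*6) = 16*(-10 - 18) = 16*(-28) = -448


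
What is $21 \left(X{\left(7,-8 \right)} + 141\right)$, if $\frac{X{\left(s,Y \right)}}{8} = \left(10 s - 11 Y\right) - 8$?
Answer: $28161$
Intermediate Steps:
$X{\left(s,Y \right)} = -64 - 88 Y + 80 s$ ($X{\left(s,Y \right)} = 8 \left(\left(10 s - 11 Y\right) - 8\right) = 8 \left(\left(- 11 Y + 10 s\right) - 8\right) = 8 \left(-8 - 11 Y + 10 s\right) = -64 - 88 Y + 80 s$)
$21 \left(X{\left(7,-8 \right)} + 141\right) = 21 \left(\left(-64 - -704 + 80 \cdot 7\right) + 141\right) = 21 \left(\left(-64 + 704 + 560\right) + 141\right) = 21 \left(1200 + 141\right) = 21 \cdot 1341 = 28161$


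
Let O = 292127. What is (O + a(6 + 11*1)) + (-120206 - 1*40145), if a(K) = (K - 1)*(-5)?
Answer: 131696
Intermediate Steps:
a(K) = 5 - 5*K (a(K) = (-1 + K)*(-5) = 5 - 5*K)
(O + a(6 + 11*1)) + (-120206 - 1*40145) = (292127 + (5 - 5*(6 + 11*1))) + (-120206 - 1*40145) = (292127 + (5 - 5*(6 + 11))) + (-120206 - 40145) = (292127 + (5 - 5*17)) - 160351 = (292127 + (5 - 85)) - 160351 = (292127 - 80) - 160351 = 292047 - 160351 = 131696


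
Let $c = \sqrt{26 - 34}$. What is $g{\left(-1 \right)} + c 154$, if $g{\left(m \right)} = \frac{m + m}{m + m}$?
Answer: $1 + 308 i \sqrt{2} \approx 1.0 + 435.58 i$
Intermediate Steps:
$g{\left(m \right)} = 1$ ($g{\left(m \right)} = \frac{2 m}{2 m} = 2 m \frac{1}{2 m} = 1$)
$c = 2 i \sqrt{2}$ ($c = \sqrt{-8} = 2 i \sqrt{2} \approx 2.8284 i$)
$g{\left(-1 \right)} + c 154 = 1 + 2 i \sqrt{2} \cdot 154 = 1 + 308 i \sqrt{2}$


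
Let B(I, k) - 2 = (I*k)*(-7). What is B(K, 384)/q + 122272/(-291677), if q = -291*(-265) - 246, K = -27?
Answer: 11770406938/22420919313 ≈ 0.52497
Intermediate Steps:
B(I, k) = 2 - 7*I*k (B(I, k) = 2 + (I*k)*(-7) = 2 - 7*I*k)
q = 76869 (q = 77115 - 246 = 76869)
B(K, 384)/q + 122272/(-291677) = (2 - 7*(-27)*384)/76869 + 122272/(-291677) = (2 + 72576)*(1/76869) + 122272*(-1/291677) = 72578*(1/76869) - 122272/291677 = 72578/76869 - 122272/291677 = 11770406938/22420919313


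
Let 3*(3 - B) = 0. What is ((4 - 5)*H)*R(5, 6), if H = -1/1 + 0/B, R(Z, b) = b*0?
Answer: 0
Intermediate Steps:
B = 3 (B = 3 - ⅓*0 = 3 + 0 = 3)
R(Z, b) = 0
H = -1 (H = -1/1 + 0/3 = -1*1 + 0*(⅓) = -1 + 0 = -1)
((4 - 5)*H)*R(5, 6) = ((4 - 5)*(-1))*0 = -1*(-1)*0 = 1*0 = 0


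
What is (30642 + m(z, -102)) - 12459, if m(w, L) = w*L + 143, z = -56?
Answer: 24038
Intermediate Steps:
m(w, L) = 143 + L*w (m(w, L) = L*w + 143 = 143 + L*w)
(30642 + m(z, -102)) - 12459 = (30642 + (143 - 102*(-56))) - 12459 = (30642 + (143 + 5712)) - 12459 = (30642 + 5855) - 12459 = 36497 - 12459 = 24038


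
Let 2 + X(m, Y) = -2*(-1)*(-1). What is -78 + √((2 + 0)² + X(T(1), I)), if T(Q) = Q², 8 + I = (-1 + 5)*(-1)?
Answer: -78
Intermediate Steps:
I = -12 (I = -8 + (-1 + 5)*(-1) = -8 + 4*(-1) = -8 - 4 = -12)
X(m, Y) = -4 (X(m, Y) = -2 - 2*(-1)*(-1) = -2 + 2*(-1) = -2 - 2 = -4)
-78 + √((2 + 0)² + X(T(1), I)) = -78 + √((2 + 0)² - 4) = -78 + √(2² - 4) = -78 + √(4 - 4) = -78 + √0 = -78 + 0 = -78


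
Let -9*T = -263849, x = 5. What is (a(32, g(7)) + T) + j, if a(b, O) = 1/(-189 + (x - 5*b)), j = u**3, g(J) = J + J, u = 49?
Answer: 455005351/3096 ≈ 1.4697e+5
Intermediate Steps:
T = 263849/9 (T = -1/9*(-263849) = 263849/9 ≈ 29317.)
g(J) = 2*J
j = 117649 (j = 49**3 = 117649)
a(b, O) = 1/(-184 - 5*b) (a(b, O) = 1/(-189 + (5 - 5*b)) = 1/(-184 - 5*b))
(a(32, g(7)) + T) + j = (-1/(184 + 5*32) + 263849/9) + 117649 = (-1/(184 + 160) + 263849/9) + 117649 = (-1/344 + 263849/9) + 117649 = 90764047/3096 + 117649 = 455005351/3096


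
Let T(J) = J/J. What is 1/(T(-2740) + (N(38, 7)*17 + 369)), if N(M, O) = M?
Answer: 1/1016 ≈ 0.00098425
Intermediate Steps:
T(J) = 1
1/(T(-2740) + (N(38, 7)*17 + 369)) = 1/(1 + (38*17 + 369)) = 1/(1 + (646 + 369)) = 1/(1 + 1015) = 1/1016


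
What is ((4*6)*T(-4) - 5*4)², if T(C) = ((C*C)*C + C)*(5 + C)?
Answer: 2729104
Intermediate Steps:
T(C) = (5 + C)*(C + C³) (T(C) = (C²*C + C)*(5 + C) = (C³ + C)*(5 + C) = (C + C³)*(5 + C) = (5 + C)*(C + C³))
((4*6)*T(-4) - 5*4)² = ((4*6)*(-4*(5 - 4 + (-4)³ + 5*(-4)²)) - 5*4)² = (24*(-4*(5 - 4 - 64 + 5*16)) - 20)² = (24*(-4*(5 - 4 - 64 + 80)) - 20)² = (24*(-4*17) - 20)² = (24*(-68) - 20)² = (-1632 - 20)² = (-1652)² = 2729104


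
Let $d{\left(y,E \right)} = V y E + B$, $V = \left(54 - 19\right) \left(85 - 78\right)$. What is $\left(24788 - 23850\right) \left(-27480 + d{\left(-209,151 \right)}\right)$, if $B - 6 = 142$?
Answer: $-7278211206$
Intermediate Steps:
$B = 148$ ($B = 6 + 142 = 148$)
$V = 245$ ($V = 35 \cdot 7 = 245$)
$d{\left(y,E \right)} = 148 + 245 E y$ ($d{\left(y,E \right)} = 245 y E + 148 = 245 E y + 148 = 148 + 245 E y$)
$\left(24788 - 23850\right) \left(-27480 + d{\left(-209,151 \right)}\right) = \left(24788 - 23850\right) \left(-27480 + \left(148 + 245 \cdot 151 \left(-209\right)\right)\right) = 938 \left(-27480 + \left(148 - 7731955\right)\right) = 938 \left(-27480 - 7731807\right) = 938 \left(-7759287\right) = -7278211206$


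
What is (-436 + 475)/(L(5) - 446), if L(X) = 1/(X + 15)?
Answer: -260/2973 ≈ -0.087454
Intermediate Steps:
L(X) = 1/(15 + X)
(-436 + 475)/(L(5) - 446) = (-436 + 475)/(1/(15 + 5) - 446) = 39/(1/20 - 446) = 39/(-8919/20) = 39*(-20/8919) = -260/2973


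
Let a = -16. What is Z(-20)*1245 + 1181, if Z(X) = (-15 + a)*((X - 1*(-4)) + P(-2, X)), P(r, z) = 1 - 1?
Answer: 618701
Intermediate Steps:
P(r, z) = 0
Z(X) = -124 - 31*X (Z(X) = (-15 - 16)*((X - 1*(-4)) + 0) = -31*((X + 4) + 0) = -31*((4 + X) + 0) = -31*(4 + X) = -124 - 31*X)
Z(-20)*1245 + 1181 = (-124 - 31*(-20))*1245 + 1181 = (-124 + 620)*1245 + 1181 = 496*1245 + 1181 = 617520 + 1181 = 618701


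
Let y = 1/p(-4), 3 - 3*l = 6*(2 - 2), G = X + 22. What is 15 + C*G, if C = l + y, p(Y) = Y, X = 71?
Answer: 339/4 ≈ 84.750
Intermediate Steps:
G = 93 (G = 71 + 22 = 93)
l = 1 (l = 1 - 2*(2 - 2) = 1 - 2*0 = 1 - ⅓*0 = 1 + 0 = 1)
y = -¼ (y = 1/(-4) = -¼ ≈ -0.25000)
C = ¾ (C = 1 - ¼ = ¾ ≈ 0.75000)
15 + C*G = 15 + (¾)*93 = 15 + 279/4 = 339/4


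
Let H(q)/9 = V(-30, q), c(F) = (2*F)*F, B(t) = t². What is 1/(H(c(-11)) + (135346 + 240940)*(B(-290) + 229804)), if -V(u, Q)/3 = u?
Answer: 1/118117681354 ≈ 8.4661e-12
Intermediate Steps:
V(u, Q) = -3*u
c(F) = 2*F²
H(q) = 810 (H(q) = 9*(-3*(-30)) = 9*90 = 810)
1/(H(c(-11)) + (135346 + 240940)*(B(-290) + 229804)) = 1/(810 + (135346 + 240940)*((-290)² + 229804)) = 1/(810 + 376286*(84100 + 229804)) = 1/(810 + 376286*313904) = 1/(810 + 118117680544) = 1/118117681354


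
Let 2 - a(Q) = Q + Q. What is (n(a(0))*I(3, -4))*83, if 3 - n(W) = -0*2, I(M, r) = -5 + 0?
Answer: -1245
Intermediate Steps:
I(M, r) = -5
a(Q) = 2 - 2*Q (a(Q) = 2 - (Q + Q) = 2 - 2*Q)
n(W) = 3 (n(W) = 3 - (-5)*0*2 = 3 - (-5)*0 = 3 - 1*0 = 3 + 0 = 3)
(n(a(0))*I(3, -4))*83 = (3*(-5))*83 = -15*83 = -1245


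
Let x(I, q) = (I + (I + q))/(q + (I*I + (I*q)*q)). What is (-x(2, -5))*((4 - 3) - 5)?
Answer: -4/49 ≈ -0.081633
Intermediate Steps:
x(I, q) = (q + 2*I)/(q + I² + I*q²) (x(I, q) = (q + 2*I)/(q + (I² + I*q²)) = (q + 2*I)/(q + I² + I*q²))
(-x(2, -5))*((4 - 3) - 5) = (-(-5 + 2*2)/(-5 + 2² + 2*(-5)²))*((4 - 3) - 5) = (-(-5 + 4)/(-5 + 4 + 2*25))*(1 - 5) = -(-1)/(-5 + 4 + 50)*(-4) = -(-1)/49*(-4) = -1*(-1/49)*(-4) = (1/49)*(-4) = -4/49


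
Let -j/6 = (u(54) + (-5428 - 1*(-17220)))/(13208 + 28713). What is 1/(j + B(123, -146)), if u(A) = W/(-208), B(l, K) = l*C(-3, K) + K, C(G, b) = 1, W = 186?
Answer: -2179892/53816341 ≈ -0.040506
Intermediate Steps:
B(l, K) = K + l (B(l, K) = l*1 + K = l + K = K + l)
u(A) = -93/104 (u(A) = 186/(-208) = 186*(-1/208) = -93/104)
j = -3678825/2179892 (j = -6*(-93/104 + (-5428 - 1*(-17220)))/(13208 + 28713) = -6*(-93/104 + (-5428 + 17220))/41921 = -6*(-93/104 + 11792)/41921 = -3678825/(52*41921) = -6*1226275/4359784 = -3678825/2179892 ≈ -1.6876)
1/(j + B(123, -146)) = 1/(-3678825/2179892 + (-146 + 123)) = 1/(-3678825/2179892 - 23) = 1/(-53816341/2179892) = -2179892/53816341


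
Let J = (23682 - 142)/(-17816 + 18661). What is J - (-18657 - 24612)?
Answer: 7317169/169 ≈ 43297.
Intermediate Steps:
J = 4708/169 (J = 23540/845 = 23540*(1/845) = 4708/169 ≈ 27.858)
J - (-18657 - 24612) = 4708/169 - (-18657 - 24612) = 4708/169 - 1*(-43269) = 4708/169 + 43269 = 7317169/169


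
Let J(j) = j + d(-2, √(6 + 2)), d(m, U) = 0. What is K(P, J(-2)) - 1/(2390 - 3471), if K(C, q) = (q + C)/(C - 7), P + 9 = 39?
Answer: 1317/1081 ≈ 1.2183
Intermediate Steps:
P = 30 (P = -9 + 39 = 30)
J(j) = j (J(j) = j + 0 = j)
K(C, q) = (C + q)/(-7 + C)
K(P, J(-2)) - 1/(2390 - 3471) = (30 - 2)/(-7 + 30) - 1/(2390 - 3471) = 28/23 - 1/(-1081) = (1/23)*28 - 1*(-1/1081) = 28/23 + 1/1081 = 1317/1081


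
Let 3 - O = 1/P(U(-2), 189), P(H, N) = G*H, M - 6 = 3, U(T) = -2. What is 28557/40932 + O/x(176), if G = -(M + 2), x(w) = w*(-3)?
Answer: 3046829/4402464 ≈ 0.69207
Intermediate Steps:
x(w) = -3*w
M = 9 (M = 6 + 3 = 9)
G = -11 (G = -(9 + 2) = -1*11 = -11)
P(H, N) = -11*H
O = 65/22 (O = 3 - 1/((-11*(-2))) = 3 - 1/22 = 65/22 ≈ 2.9545)
28557/40932 + O/x(176) = 28557/40932 + 65/(22*((-3*176))) = 28557*(1/40932) + (65/22)/(-528) = 3173/4548 + (65/22)*(-1/528) = 3173/4548 - 65/11616 = 3046829/4402464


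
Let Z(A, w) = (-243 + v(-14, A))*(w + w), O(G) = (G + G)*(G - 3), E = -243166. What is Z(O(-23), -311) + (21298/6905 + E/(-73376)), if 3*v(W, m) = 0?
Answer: 38291533825079/253330640 ≈ 1.5115e+5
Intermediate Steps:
v(W, m) = 0 (v(W, m) = (⅓)*0 = 0)
O(G) = 2*G*(-3 + G) (O(G) = (2*G)*(-3 + G) = 2*G*(-3 + G))
Z(A, w) = -486*w (Z(A, w) = (-243 + 0)*(w + w) = -486*w)
Z(O(-23), -311) + (21298/6905 + E/(-73376)) = -486*(-311) + (21298/6905 - 243166/(-73376)) = 151146 + (21298*(1/6905) - 243166*(-1/73376)) = 151146 + (21298/6905 + 121583/36688) = 151146 + 1620911639/253330640 = 38291533825079/253330640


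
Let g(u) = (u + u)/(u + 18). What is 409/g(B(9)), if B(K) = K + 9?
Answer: 409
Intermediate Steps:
B(K) = 9 + K
g(u) = 2*u/(18 + u) (g(u) = (2*u)/(18 + u) = 2*u/(18 + u))
409/g(B(9)) = 409/((2*(9 + 9)/(18 + (9 + 9)))) = 409/((2*18/(18 + 18))) = 409/((2*18/36)) = 409/((2*18*(1/36))) = 409/1 = 409*1 = 409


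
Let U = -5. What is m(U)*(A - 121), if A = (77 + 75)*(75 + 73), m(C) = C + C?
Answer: -223750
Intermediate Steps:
m(C) = 2*C
A = 22496 (A = 152*148 = 22496)
m(U)*(A - 121) = (2*(-5))*(22496 - 121) = -10*22375 = -223750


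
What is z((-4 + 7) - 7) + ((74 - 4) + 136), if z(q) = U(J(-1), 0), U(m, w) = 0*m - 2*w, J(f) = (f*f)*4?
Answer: 206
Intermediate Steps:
J(f) = 4*f² (J(f) = f²*4 = 4*f²)
U(m, w) = -2*w (U(m, w) = 0 - 2*w = -2*w)
z(q) = 0 (z(q) = -2*0 = 0)
z((-4 + 7) - 7) + ((74 - 4) + 136) = 0 + ((74 - 4) + 136) = 0 + (70 + 136) = 0 + 206 = 206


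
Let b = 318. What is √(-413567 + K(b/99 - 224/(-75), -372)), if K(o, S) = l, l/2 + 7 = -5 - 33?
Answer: I*√413657 ≈ 643.16*I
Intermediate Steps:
l = -90 (l = -14 + 2*(-5 - 33) = -14 + 2*(-38) = -14 - 76 = -90)
K(o, S) = -90
√(-413567 + K(b/99 - 224/(-75), -372)) = √(-413567 - 90) = √(-413657) = I*√413657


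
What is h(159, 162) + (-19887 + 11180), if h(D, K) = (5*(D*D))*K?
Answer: 20468903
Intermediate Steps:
h(D, K) = 5*K*D² (h(D, K) = (5*D²)*K = 5*K*D²)
h(159, 162) + (-19887 + 11180) = 5*162*159² + (-19887 + 11180) = 5*162*25281 - 8707 = 20477610 - 8707 = 20468903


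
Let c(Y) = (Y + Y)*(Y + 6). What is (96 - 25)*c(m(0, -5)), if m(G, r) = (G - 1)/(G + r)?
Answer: 4402/25 ≈ 176.08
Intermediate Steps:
m(G, r) = (-1 + G)/(G + r)
c(Y) = 2*Y*(6 + Y) (c(Y) = (2*Y)*(6 + Y) = 2*Y*(6 + Y))
(96 - 25)*c(m(0, -5)) = (96 - 25)*(2*((-1 + 0)/(0 - 5))*(6 + (-1 + 0)/(0 - 5))) = 71*(2*(-1/(-5))*(6 - 1/(-5))) = 71*(2*(-1/5*(-1))*(6 - 1/5*(-1))) = 71*(2*(1/5)*(6 + 1/5)) = 71*(2*(1/5)*(31/5)) = 71*(62/25) = 4402/25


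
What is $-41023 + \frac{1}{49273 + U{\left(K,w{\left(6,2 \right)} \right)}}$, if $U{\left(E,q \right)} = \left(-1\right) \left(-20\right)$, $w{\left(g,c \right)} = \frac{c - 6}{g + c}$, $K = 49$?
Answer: $- \frac{2022146738}{49293} \approx -41023.0$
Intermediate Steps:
$w{\left(g,c \right)} = \frac{-6 + c}{c + g}$
$U{\left(E,q \right)} = 20$
$-41023 + \frac{1}{49273 + U{\left(K,w{\left(6,2 \right)} \right)}} = -41023 + \frac{1}{49273 + 20} = -41023 + \frac{1}{49293} = - \frac{2022146738}{49293}$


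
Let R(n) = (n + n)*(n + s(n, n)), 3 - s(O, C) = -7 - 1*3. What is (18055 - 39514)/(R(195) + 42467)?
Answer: -21459/123587 ≈ -0.17363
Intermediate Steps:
s(O, C) = 13 (s(O, C) = 3 - (-7 - 1*3) = 3 - (-7 - 3) = 3 - 1*(-10) = 3 + 10 = 13)
R(n) = 2*n*(13 + n) (R(n) = (n + n)*(n + 13) = (2*n)*(13 + n) = 2*n*(13 + n))
(18055 - 39514)/(R(195) + 42467) = (18055 - 39514)/(2*195*(13 + 195) + 42467) = -21459/(2*195*208 + 42467) = -21459/(81120 + 42467) = -21459/123587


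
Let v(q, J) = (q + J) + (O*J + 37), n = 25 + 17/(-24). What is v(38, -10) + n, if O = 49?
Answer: -9617/24 ≈ -400.71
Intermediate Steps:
n = 583/24 (n = 25 - 1/24*17 = 25 - 17/24 = 583/24 ≈ 24.292)
v(q, J) = 37 + q + 50*J (v(q, J) = (q + J) + (49*J + 37) = (J + q) + (37 + 49*J) = 37 + q + 50*J)
v(38, -10) + n = (37 + 38 + 50*(-10)) + 583/24 = (37 + 38 - 500) + 583/24 = -425 + 583/24 = -9617/24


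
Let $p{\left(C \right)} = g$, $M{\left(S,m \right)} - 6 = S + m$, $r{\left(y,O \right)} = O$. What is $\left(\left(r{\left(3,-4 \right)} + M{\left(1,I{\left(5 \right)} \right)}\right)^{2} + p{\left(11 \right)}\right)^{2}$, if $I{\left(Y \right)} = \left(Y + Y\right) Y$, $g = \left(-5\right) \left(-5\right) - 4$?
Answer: $8008900$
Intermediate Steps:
$g = 21$ ($g = 25 - 4 = 21$)
$I{\left(Y \right)} = 2 Y^{2}$ ($I{\left(Y \right)} = 2 Y Y = 2 Y^{2}$)
$M{\left(S,m \right)} = 6 + S + m$ ($M{\left(S,m \right)} = 6 + \left(S + m\right) = 6 + S + m$)
$p{\left(C \right)} = 21$
$\left(\left(r{\left(3,-4 \right)} + M{\left(1,I{\left(5 \right)} \right)}\right)^{2} + p{\left(11 \right)}\right)^{2} = \left(\left(-4 + \left(6 + 1 + 2 \cdot 5^{2}\right)\right)^{2} + 21\right)^{2} = \left(\left(-4 + \left(6 + 1 + 2 \cdot 25\right)\right)^{2} + 21\right)^{2} = \left(\left(-4 + \left(6 + 1 + 50\right)\right)^{2} + 21\right)^{2} = \left(\left(-4 + 57\right)^{2} + 21\right)^{2} = \left(53^{2} + 21\right)^{2} = \left(2809 + 21\right)^{2} = 2830^{2} = 8008900$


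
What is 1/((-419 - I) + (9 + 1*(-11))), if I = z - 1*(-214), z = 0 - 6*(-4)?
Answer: -1/659 ≈ -0.0015175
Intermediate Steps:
z = 24 (z = 0 + 24 = 24)
I = 238 (I = 24 - 1*(-214) = 24 + 214 = 238)
1/((-419 - I) + (9 + 1*(-11))) = 1/((-419 - 1*238) + (9 + 1*(-11))) = 1/((-419 - 238) + (9 - 11)) = 1/(-657 - 2) = 1/(-659) = -1/659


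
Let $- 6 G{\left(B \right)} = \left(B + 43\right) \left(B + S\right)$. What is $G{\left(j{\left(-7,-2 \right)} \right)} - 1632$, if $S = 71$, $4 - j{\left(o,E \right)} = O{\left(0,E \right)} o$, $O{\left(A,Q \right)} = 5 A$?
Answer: $- \frac{4439}{2} \approx -2219.5$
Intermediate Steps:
$j{\left(o,E \right)} = 4$ ($j{\left(o,E \right)} = 4 - 5 \cdot 0 o = 4 - 0 o = 4 - 0 = 4 + 0 = 4$)
$G{\left(B \right)} = - \frac{\left(43 + B\right) \left(71 + B\right)}{6}$ ($G{\left(B \right)} = - \frac{\left(B + 43\right) \left(B + 71\right)}{6} = - \frac{\left(43 + B\right) \left(71 + B\right)}{6}$)
$G{\left(j{\left(-7,-2 \right)} \right)} - 1632 = \left(- \frac{3053}{6} - 76 - \frac{4^{2}}{6}\right) - 1632 = \left(- \frac{3053}{6} - 76 - \frac{8}{3}\right) - 1632 = - \frac{1175}{2} - 1632 = - \frac{4439}{2}$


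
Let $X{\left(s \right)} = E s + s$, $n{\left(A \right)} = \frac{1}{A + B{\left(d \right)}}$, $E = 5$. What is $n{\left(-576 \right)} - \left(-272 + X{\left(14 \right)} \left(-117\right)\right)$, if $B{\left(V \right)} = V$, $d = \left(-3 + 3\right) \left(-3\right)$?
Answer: $\frac{5817599}{576} \approx 10100.0$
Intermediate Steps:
$d = 0$ ($d = 0 \left(-3\right) = 0$)
$n{\left(A \right)} = \frac{1}{A}$ ($n{\left(A \right)} = \frac{1}{A + 0} = \frac{1}{A}$)
$X{\left(s \right)} = 6 s$ ($X{\left(s \right)} = 5 s + s = 6 s$)
$n{\left(-576 \right)} - \left(-272 + X{\left(14 \right)} \left(-117\right)\right) = \frac{1}{-576} - \left(-272 + 6 \cdot 14 \left(-117\right)\right) = - \frac{1}{576} - \left(-272 + 84 \left(-117\right)\right) = - \frac{1}{576} - \left(-272 - 9828\right) = - \frac{1}{576} - -10100 = - \frac{1}{576} + 10100 = \frac{5817599}{576}$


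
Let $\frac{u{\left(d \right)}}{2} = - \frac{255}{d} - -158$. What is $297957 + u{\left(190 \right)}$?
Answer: $\frac{5667136}{19} \approx 2.9827 \cdot 10^{5}$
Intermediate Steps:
$u{\left(d \right)} = 316 - \frac{510}{d}$ ($u{\left(d \right)} = 2 \left(- \frac{255}{d} - -158\right) = 2 \left(- \frac{255}{d} + 158\right) = 2 \left(158 - \frac{255}{d}\right) = 316 - \frac{510}{d}$)
$297957 + u{\left(190 \right)} = 297957 + \left(316 - \frac{510}{190}\right) = 297957 + \left(316 - \frac{51}{19}\right) = 297957 + \frac{5953}{19} = \frac{5667136}{19}$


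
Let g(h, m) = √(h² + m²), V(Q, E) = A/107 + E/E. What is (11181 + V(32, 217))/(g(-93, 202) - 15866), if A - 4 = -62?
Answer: -18982336256/26929813821 - 1196416*√49453/26929813821 ≈ -0.71476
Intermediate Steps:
A = -58 (A = 4 - 62 = -58)
V(Q, E) = 49/107 (V(Q, E) = -58/107 + E/E = -58*1/107 + 1 = -58/107 + 1 = 49/107)
(11181 + V(32, 217))/(g(-93, 202) - 15866) = (11181 + 49/107)/(√((-93)² + 202²) - 15866) = 1196416/(107*(√(8649 + 40804) - 15866)) = 1196416/(107*(√49453 - 15866)) = 1196416/(107*(-15866 + √49453))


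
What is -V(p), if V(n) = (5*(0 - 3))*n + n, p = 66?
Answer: 924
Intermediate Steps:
V(n) = -14*n (V(n) = (5*(-3))*n + n = -15*n + n = -14*n)
-V(p) = -(-14)*66 = -1*(-924) = 924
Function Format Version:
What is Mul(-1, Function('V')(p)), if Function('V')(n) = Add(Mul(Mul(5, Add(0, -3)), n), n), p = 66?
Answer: 924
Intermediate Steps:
Function('V')(n) = Mul(-14, n) (Function('V')(n) = Add(Mul(Mul(5, -3), n), n) = Add(Mul(-15, n), n) = Mul(-14, n))
Mul(-1, Function('V')(p)) = Mul(-1, Mul(-14, 66)) = Mul(-1, -924) = 924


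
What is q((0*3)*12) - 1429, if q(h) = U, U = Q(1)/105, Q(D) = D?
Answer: -150044/105 ≈ -1429.0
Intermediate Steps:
U = 1/105 ≈ 0.0095238
q(h) = 1/105
q((0*3)*12) - 1429 = 1/105 - 1429 = -150044/105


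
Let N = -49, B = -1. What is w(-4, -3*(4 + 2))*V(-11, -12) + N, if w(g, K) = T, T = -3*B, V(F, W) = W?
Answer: -85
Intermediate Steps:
T = 3 (T = -3*(-1) = 3)
w(g, K) = 3
w(-4, -3*(4 + 2))*V(-11, -12) + N = 3*(-12) - 49 = -36 - 49 = -85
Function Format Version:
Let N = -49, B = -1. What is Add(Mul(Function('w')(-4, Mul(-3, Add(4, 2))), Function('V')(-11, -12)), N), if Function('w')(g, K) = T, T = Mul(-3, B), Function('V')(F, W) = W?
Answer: -85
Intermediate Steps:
T = 3 (T = Mul(-3, -1) = 3)
Function('w')(g, K) = 3
Add(Mul(Function('w')(-4, Mul(-3, Add(4, 2))), Function('V')(-11, -12)), N) = Add(Mul(3, -12), -49) = Add(-36, -49) = -85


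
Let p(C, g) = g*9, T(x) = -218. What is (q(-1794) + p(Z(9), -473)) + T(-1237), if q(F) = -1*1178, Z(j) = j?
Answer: -5653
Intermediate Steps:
q(F) = -1178
p(C, g) = 9*g
(q(-1794) + p(Z(9), -473)) + T(-1237) = (-1178 + 9*(-473)) - 218 = (-1178 - 4257) - 218 = -5435 - 218 = -5653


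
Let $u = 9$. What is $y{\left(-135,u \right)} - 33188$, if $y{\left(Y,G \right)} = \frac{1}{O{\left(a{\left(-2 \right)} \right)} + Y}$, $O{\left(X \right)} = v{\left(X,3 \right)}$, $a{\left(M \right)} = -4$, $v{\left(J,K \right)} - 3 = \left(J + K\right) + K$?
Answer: $- \frac{4314441}{130} \approx -33188.0$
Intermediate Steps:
$v{\left(J,K \right)} = 3 + J + 2 K$ ($v{\left(J,K \right)} = 3 + \left(\left(J + K\right) + K\right) = 3 + \left(J + 2 K\right) = 3 + J + 2 K$)
$O{\left(X \right)} = 9 + X$ ($O{\left(X \right)} = 3 + X + 2 \cdot 3 = 3 + X + 6 = 9 + X$)
$y{\left(Y,G \right)} = \frac{1}{5 + Y}$ ($y{\left(Y,G \right)} = \frac{1}{\left(9 - 4\right) + Y} = \frac{1}{5 + Y}$)
$y{\left(-135,u \right)} - 33188 = \frac{1}{5 - 135} - 33188 = \frac{1}{-130} - 33188 = - \frac{1}{130} - 33188 = - \frac{4314441}{130}$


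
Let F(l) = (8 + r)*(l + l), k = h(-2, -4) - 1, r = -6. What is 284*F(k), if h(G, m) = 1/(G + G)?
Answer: -1420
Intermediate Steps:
h(G, m) = 1/(2*G)
k = -5/4 (k = (½)/(-2) - 1 = (½)*(-½) - 1 = -¼ - 1 = -5/4 ≈ -1.2500)
F(l) = 4*l (F(l) = (8 - 6)*(l + l) = 2*(2*l) = 4*l)
284*F(k) = 284*(4*(-5/4)) = 284*(-5) = -1420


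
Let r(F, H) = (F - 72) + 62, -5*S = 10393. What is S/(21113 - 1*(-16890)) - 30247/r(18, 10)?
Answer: -5747466849/1520120 ≈ -3780.9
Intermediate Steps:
S = -10393/5 (S = -⅕*10393 = -10393/5 ≈ -2078.6)
r(F, H) = -10 + F (r(F, H) = (-72 + F) + 62 = -10 + F)
S/(21113 - 1*(-16890)) - 30247/r(18, 10) = -10393/(5*(21113 - 1*(-16890))) - 30247/(-10 + 18) = -10393/(5*(21113 + 16890)) - 30247/8 = -10393/5/38003 - 30247*⅛ = -10393/5*1/38003 - 30247/8 = -10393/190015 - 30247/8 = -5747466849/1520120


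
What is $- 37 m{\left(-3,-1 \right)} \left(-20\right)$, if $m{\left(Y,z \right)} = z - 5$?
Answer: $-4440$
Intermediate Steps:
$m{\left(Y,z \right)} = -5 + z$ ($m{\left(Y,z \right)} = z - 5 = -5 + z$)
$- 37 m{\left(-3,-1 \right)} \left(-20\right) = - 37 \left(-5 - 1\right) \left(-20\right) = \left(-37\right) \left(-6\right) \left(-20\right) = 222 \left(-20\right) = -4440$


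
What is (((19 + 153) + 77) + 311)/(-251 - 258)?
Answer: -560/509 ≈ -1.1002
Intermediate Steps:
(((19 + 153) + 77) + 311)/(-251 - 258) = ((172 + 77) + 311)/(-509) = (249 + 311)*(-1/509) = 560*(-1/509) = -560/509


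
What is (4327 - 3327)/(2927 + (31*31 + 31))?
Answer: 1000/3919 ≈ 0.25517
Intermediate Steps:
(4327 - 3327)/(2927 + (31*31 + 31)) = 1000/(2927 + (961 + 31)) = 1000/(2927 + 992) = 1000/3919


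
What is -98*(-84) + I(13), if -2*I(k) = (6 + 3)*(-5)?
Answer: 16509/2 ≈ 8254.5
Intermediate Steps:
I(k) = 45/2 (I(k) = -(6 + 3)*(-5)/2 = -9*(-5)/2 = -½*(-45) = 45/2)
-98*(-84) + I(13) = -98*(-84) + 45/2 = 8232 + 45/2 = 16509/2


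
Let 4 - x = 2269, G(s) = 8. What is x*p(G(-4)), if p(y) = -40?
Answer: 90600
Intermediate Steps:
x = -2265 (x = 4 - 1*2269 = 4 - 2269 = -2265)
x*p(G(-4)) = -2265*(-40) = 90600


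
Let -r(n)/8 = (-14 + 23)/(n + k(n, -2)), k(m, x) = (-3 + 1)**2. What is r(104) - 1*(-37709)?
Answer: 113125/3 ≈ 37708.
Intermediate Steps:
k(m, x) = 4 (k(m, x) = (-2)**2 = 4)
r(n) = -72/(4 + n) (r(n) = -8*(-14 + 23)/(n + 4) = -72/(4 + n))
r(104) - 1*(-37709) = -72/(4 + 104) - 1*(-37709) = -72/108 + 37709 = -72*1/108 + 37709 = -2/3 + 37709 = 113125/3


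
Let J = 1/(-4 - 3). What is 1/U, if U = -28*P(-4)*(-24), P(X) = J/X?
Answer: 1/24 ≈ 0.041667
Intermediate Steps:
J = -1/7 (J = 1/(-7) = -1/7 ≈ -0.14286)
P(X) = -1/(7*X)
U = 24 (U = -(-4)/(-4)*(-24) = -(-4)*(-1)/4*(-24) = -28*1/28*(-24) = -1*(-24) = 24)
1/U = 1/24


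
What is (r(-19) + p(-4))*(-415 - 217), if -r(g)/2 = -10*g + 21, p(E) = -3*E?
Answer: 259120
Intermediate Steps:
r(g) = -42 + 20*g (r(g) = -2*(-10*g + 21) = -2*(21 - 10*g) = -42 + 20*g)
(r(-19) + p(-4))*(-415 - 217) = ((-42 + 20*(-19)) - 3*(-4))*(-415 - 217) = ((-42 - 380) + 12)*(-632) = (-422 + 12)*(-632) = -410*(-632) = 259120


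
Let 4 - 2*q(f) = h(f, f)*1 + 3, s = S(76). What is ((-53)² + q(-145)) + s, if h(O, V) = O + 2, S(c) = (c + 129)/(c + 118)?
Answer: 559119/194 ≈ 2882.1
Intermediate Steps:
S(c) = (129 + c)/(118 + c)
s = 205/194 (s = (129 + 76)/(118 + 76) = 205/194 ≈ 1.0567)
h(O, V) = 2 + O
q(f) = -½ - f/2 (q(f) = 2 - ((2 + f)*1 + 3)/2 = 2 - ((2 + f) + 3)/2 = 2 - (5 + f)/2 = 2 + (-5/2 - f/2) = -½ - f/2)
((-53)² + q(-145)) + s = ((-53)² + (-½ - ½*(-145))) + 205/194 = (2809 + (-½ + 145/2)) + 205/194 = (2809 + 72) + 205/194 = 2881 + 205/194 = 559119/194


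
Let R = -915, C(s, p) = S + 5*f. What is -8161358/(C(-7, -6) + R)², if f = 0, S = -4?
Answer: -8161358/844561 ≈ -9.6634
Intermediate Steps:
C(s, p) = -4 (C(s, p) = -4 + 5*0 = -4 + 0 = -4)
-8161358/(C(-7, -6) + R)² = -8161358/(-4 - 915)² = -8161358/((-919)²) = -8161358/844561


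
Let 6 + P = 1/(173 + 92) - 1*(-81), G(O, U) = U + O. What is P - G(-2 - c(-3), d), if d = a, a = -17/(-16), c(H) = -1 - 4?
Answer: 300791/4240 ≈ 70.941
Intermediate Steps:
c(H) = -5
a = 17/16 (a = -17*(-1/16) = 17/16 ≈ 1.0625)
d = 17/16 ≈ 1.0625
G(O, U) = O + U
P = 19876/265 (P = -6 + (1/(173 + 92) - 1*(-81)) = -6 + (1/265 + 81) = -6 + 21466/265 = 19876/265 ≈ 75.004)
P - G(-2 - c(-3), d) = 19876/265 - ((-2 - 1*(-5)) + 17/16) = 19876/265 - ((-2 + 5) + 17/16) = 19876/265 - (3 + 17/16) = 19876/265 - 1*65/16 = 19876/265 - 65/16 = 300791/4240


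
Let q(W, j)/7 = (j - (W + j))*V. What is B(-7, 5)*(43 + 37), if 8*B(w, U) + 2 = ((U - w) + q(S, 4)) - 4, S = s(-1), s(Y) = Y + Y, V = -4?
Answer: -500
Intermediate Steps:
s(Y) = 2*Y
S = -2 (S = 2*(-1) = -2)
q(W, j) = 28*W (q(W, j) = 7*((j - (W + j))*(-4)) = 7*((j + (-W - j))*(-4)) = 7*(-W*(-4)) = 7*(4*W) = 28*W)
B(w, U) = -31/4 - w/8 + U/8 (B(w, U) = -¼ + (((U - w) + 28*(-2)) - 4)/8 = -¼ + (((U - w) - 56) - 4)/8 = -¼ + ((-56 + U - w) - 4)/8 = -¼ + (-60 + U - w)/8 = -¼ + (-15/2 - w/8 + U/8) = -31/4 - w/8 + U/8)
B(-7, 5)*(43 + 37) = (-31/4 - ⅛*(-7) + (⅛)*5)*(43 + 37) = (-31/4 + 7/8 + 5/8)*80 = -25/4*80 = -500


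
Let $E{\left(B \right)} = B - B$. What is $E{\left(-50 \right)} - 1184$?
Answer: $-1184$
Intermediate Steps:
$E{\left(B \right)} = 0$
$E{\left(-50 \right)} - 1184 = 0 - 1184 = -1184$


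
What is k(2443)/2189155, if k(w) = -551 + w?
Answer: 1892/2189155 ≈ 0.00086426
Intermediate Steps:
k(2443)/2189155 = (-551 + 2443)/2189155 = 1892*(1/2189155) = 1892/2189155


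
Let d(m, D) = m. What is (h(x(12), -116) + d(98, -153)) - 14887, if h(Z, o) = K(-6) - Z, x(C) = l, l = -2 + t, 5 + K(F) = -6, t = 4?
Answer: -14802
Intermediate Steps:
K(F) = -11 (K(F) = -5 - 6 = -11)
l = 2 (l = -2 + 4 = 2)
x(C) = 2
h(Z, o) = -11 - Z
(h(x(12), -116) + d(98, -153)) - 14887 = ((-11 - 1*2) + 98) - 14887 = ((-11 - 2) + 98) - 14887 = (-13 + 98) - 14887 = 85 - 14887 = -14802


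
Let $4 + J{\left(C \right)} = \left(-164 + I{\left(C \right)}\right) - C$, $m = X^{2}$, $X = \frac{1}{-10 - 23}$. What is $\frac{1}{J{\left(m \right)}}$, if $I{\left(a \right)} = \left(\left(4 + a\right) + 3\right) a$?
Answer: $- \frac{1185921}{199228193} \approx -0.0059526$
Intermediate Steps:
$X = - \frac{1}{33}$ ($X = \frac{1}{-33} = - \frac{1}{33} \approx -0.030303$)
$I{\left(a \right)} = a \left(7 + a\right)$ ($I{\left(a \right)} = \left(7 + a\right) a = a \left(7 + a\right)$)
$m = \frac{1}{1089}$ ($m = \left(- \frac{1}{33}\right)^{2} = \frac{1}{1089} \approx 0.00091827$)
$J{\left(C \right)} = -168 - C + C \left(7 + C\right)$ ($J{\left(C \right)} = -4 - \left(164 + C - C \left(7 + C\right)\right) = -168 - C + C \left(7 + C\right)$)
$\frac{1}{J{\left(m \right)}} = \frac{1}{-168 - \frac{1}{1089} + \frac{7 + \frac{1}{1089}}{1089}} = \frac{1}{-168 - \frac{1}{1089} + \frac{1}{1089} \cdot \frac{7624}{1089}} = \frac{1}{-168 - \frac{1}{1089} + \frac{7624}{1185921}} = \frac{1}{- \frac{199228193}{1185921}} = - \frac{1185921}{199228193}$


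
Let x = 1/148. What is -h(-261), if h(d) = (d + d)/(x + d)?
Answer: -77256/38627 ≈ -2.0001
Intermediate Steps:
x = 1/148 ≈ 0.0067568
h(d) = 2*d/(1/148 + d) (h(d) = (d + d)/(1/148 + d) = (2*d)/(1/148 + d) = 2*d/(1/148 + d))
-h(-261) = -296*(-261)/(1 + 148*(-261)) = -296*(-261)/(1 - 38628) = -296*(-261)/(-38627) = -296*(-261)*(-1)/38627 = -1*77256/38627 = -77256/38627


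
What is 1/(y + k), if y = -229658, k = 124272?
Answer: -1/105386 ≈ -9.4889e-6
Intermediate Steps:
1/(y + k) = 1/(-229658 + 124272) = 1/(-105386) = -1/105386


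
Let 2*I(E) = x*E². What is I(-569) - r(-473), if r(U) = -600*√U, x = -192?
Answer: -31081056 + 600*I*√473 ≈ -3.1081e+7 + 13049.0*I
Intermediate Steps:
I(E) = -96*E² (I(E) = (-192*E²)/2 = -96*E²)
I(-569) - r(-473) = -96*(-569)² - (-600)*√(-473) = -96*323761 - (-600)*I*√473 = -31081056 - (-600)*I*√473 = -31081056 + 600*I*√473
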